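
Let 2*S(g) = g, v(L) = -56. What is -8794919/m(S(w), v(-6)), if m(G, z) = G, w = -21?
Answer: 2512834/3 ≈ 8.3761e+5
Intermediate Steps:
S(g) = g/2
-8794919/m(S(w), v(-6)) = -8794919/((1/2)*(-21)) = -8794919/(-21/2) = -8794919*(-2/21) = 2512834/3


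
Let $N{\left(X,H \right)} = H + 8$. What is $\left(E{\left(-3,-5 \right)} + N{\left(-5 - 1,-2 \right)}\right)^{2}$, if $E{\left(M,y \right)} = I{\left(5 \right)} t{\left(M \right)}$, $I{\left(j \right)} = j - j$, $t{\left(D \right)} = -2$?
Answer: $36$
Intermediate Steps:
$I{\left(j \right)} = 0$
$E{\left(M,y \right)} = 0$ ($E{\left(M,y \right)} = 0 \left(-2\right) = 0$)
$N{\left(X,H \right)} = 8 + H$
$\left(E{\left(-3,-5 \right)} + N{\left(-5 - 1,-2 \right)}\right)^{2} = \left(0 + \left(8 - 2\right)\right)^{2} = \left(0 + 6\right)^{2} = 6^{2} = 36$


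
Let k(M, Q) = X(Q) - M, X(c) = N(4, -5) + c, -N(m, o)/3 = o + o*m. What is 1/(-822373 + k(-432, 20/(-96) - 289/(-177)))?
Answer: -1416/1163760239 ≈ -1.2167e-6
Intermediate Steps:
N(m, o) = -3*o - 3*m*o (N(m, o) = -3*(o + o*m) = -3*(o + m*o) = -3*o - 3*m*o)
X(c) = 75 + c (X(c) = -3*(-5)*(1 + 4) + c = -3*(-5)*5 + c = 75 + c)
k(M, Q) = 75 + Q - M (k(M, Q) = (75 + Q) - M = 75 + Q - M)
1/(-822373 + k(-432, 20/(-96) - 289/(-177))) = 1/(-822373 + (75 + (20/(-96) - 289/(-177)) - 1*(-432))) = 1/(-822373 + (75 + (20*(-1/96) - 289*(-1/177)) + 432)) = 1/(-822373 + (75 + (-5/24 + 289/177) + 432)) = 1/(-822373 + (75 + 2017/1416 + 432)) = 1/(-822373 + 719929/1416) = 1/(-1163760239/1416) = -1416/1163760239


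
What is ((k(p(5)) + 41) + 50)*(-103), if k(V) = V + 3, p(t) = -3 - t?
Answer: -8858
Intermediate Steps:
k(V) = 3 + V
((k(p(5)) + 41) + 50)*(-103) = (((3 + (-3 - 1*5)) + 41) + 50)*(-103) = (((3 + (-3 - 5)) + 41) + 50)*(-103) = (((3 - 8) + 41) + 50)*(-103) = ((-5 + 41) + 50)*(-103) = (36 + 50)*(-103) = 86*(-103) = -8858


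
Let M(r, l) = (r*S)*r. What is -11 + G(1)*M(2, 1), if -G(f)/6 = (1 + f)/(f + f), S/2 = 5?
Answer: -251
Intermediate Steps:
S = 10 (S = 2*5 = 10)
M(r, l) = 10*r**2 (M(r, l) = (r*10)*r = (10*r)*r = 10*r**2)
G(f) = -3*(1 + f)/f (G(f) = -6*(1 + f)/(f + f) = -6*(1 + f)/(2*f) = -6*(1 + f)*1/(2*f) = -3*(1 + f)/f)
-11 + G(1)*M(2, 1) = -11 + (-3 - 3/1)*(10*2**2) = -11 + (-3 - 3*1)*(10*4) = -11 + (-3 - 3)*40 = -11 - 6*40 = -11 - 240 = -251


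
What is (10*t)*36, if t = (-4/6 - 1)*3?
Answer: -1800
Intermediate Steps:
t = -5 (t = (-4*⅙ - 1)*3 = (-⅔ - 1)*3 = -5/3*3 = -5)
(10*t)*36 = (10*(-5))*36 = -50*36 = -1800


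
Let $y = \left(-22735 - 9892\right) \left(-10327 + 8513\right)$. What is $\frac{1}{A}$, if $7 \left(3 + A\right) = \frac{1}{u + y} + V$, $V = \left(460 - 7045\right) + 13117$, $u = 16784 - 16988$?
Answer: $\frac{59185174}{55050666845} \approx 0.0010751$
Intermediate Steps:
$u = -204$
$y = 59185378$ ($y = \left(-32627\right) \left(-1814\right) = 59185378$)
$V = 6532$ ($V = \left(460 - 7045\right) + 13117 = -6585 + 13117 = 6532$)
$A = \frac{55050666845}{59185174}$ ($A = -3 + \frac{\frac{1}{-204 + 59185378} + 6532}{7} = -3 + \frac{\frac{1}{59185174} + 6532}{7} = -3 + \frac{1}{7} \cdot \frac{386597556569}{59185174} = -3 + \frac{55228222367}{59185174} = \frac{55050666845}{59185174} \approx 930.14$)
$\frac{1}{A} = \frac{1}{\frac{55050666845}{59185174}} = \frac{59185174}{55050666845}$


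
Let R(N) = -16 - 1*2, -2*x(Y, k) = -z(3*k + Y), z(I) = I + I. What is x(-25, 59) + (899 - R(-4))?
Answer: 1069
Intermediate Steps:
z(I) = 2*I
x(Y, k) = Y + 3*k (x(Y, k) = -(-1)*2*(3*k + Y)/2 = -(-1)*2*(Y + 3*k)/2 = -(-1)*(2*Y + 6*k)/2 = -(-6*k - 2*Y)/2 = Y + 3*k)
R(N) = -18 (R(N) = -16 - 2 = -18)
x(-25, 59) + (899 - R(-4)) = (-25 + 3*59) + (899 - 1*(-18)) = (-25 + 177) + (899 + 18) = 152 + 917 = 1069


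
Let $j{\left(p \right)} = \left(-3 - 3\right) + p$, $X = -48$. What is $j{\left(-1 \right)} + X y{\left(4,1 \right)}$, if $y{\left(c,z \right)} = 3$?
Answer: $-151$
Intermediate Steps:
$j{\left(p \right)} = -6 + p$
$j{\left(-1 \right)} + X y{\left(4,1 \right)} = \left(-6 - 1\right) - 144 = -7 - 144 = -151$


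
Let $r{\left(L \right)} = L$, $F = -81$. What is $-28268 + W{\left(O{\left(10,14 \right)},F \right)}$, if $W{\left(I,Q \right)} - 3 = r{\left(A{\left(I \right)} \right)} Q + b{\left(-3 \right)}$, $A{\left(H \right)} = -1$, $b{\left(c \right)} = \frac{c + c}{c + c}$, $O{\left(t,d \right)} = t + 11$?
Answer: $-28183$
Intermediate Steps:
$O{\left(t,d \right)} = 11 + t$
$b{\left(c \right)} = 1$ ($b{\left(c \right)} = \frac{2 c}{2 c} = 2 c \frac{1}{2 c} = 1$)
$W{\left(I,Q \right)} = 4 - Q$ ($W{\left(I,Q \right)} = 3 - \left(-1 + Q\right) = 4 - Q$)
$-28268 + W{\left(O{\left(10,14 \right)},F \right)} = -28268 + \left(4 - -81\right) = -28268 + \left(4 + 81\right) = -28268 + 85 = -28183$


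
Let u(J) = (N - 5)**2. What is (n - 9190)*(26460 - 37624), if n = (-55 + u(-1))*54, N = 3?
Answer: 133342816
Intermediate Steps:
u(J) = 4 (u(J) = (3 - 5)**2 = (-2)**2 = 4)
n = -2754 (n = (-55 + 4)*54 = -51*54 = -2754)
(n - 9190)*(26460 - 37624) = (-2754 - 9190)*(26460 - 37624) = -11944*(-11164) = 133342816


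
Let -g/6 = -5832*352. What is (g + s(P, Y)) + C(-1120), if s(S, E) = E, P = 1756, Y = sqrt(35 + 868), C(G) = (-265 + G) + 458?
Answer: 12316257 + sqrt(903) ≈ 1.2316e+7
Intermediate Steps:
C(G) = 193 + G
g = 12317184 (g = -(-34992)*352 = -6*(-2052864) = 12317184)
Y = sqrt(903) ≈ 30.050
(g + s(P, Y)) + C(-1120) = (12317184 + sqrt(903)) + (193 - 1120) = (12317184 + sqrt(903)) - 927 = 12316257 + sqrt(903)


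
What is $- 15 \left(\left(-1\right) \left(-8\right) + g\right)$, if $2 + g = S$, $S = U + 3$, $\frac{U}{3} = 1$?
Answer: $-180$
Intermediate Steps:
$U = 3$ ($U = 3 \cdot 1 = 3$)
$S = 6$ ($S = 3 + 3 = 6$)
$g = 4$ ($g = -2 + 6 = 4$)
$- 15 \left(\left(-1\right) \left(-8\right) + g\right) = - 15 \left(\left(-1\right) \left(-8\right) + 4\right) = - 15 \left(8 + 4\right) = \left(-15\right) 12 = -180$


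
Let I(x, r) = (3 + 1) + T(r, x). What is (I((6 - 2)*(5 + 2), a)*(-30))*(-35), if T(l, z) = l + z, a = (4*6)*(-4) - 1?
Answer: -68250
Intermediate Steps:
a = -97 (a = 24*(-4) - 1 = -96 - 1 = -97)
I(x, r) = 4 + r + x (I(x, r) = (3 + 1) + (r + x) = 4 + (r + x) = 4 + r + x)
(I((6 - 2)*(5 + 2), a)*(-30))*(-35) = ((4 - 97 + (6 - 2)*(5 + 2))*(-30))*(-35) = ((4 - 97 + 4*7)*(-30))*(-35) = ((4 - 97 + 28)*(-30))*(-35) = -65*(-30)*(-35) = 1950*(-35) = -68250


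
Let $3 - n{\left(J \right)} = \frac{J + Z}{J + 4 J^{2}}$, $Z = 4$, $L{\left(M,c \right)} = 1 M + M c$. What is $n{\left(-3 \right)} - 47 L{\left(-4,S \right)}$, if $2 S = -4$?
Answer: $- \frac{6106}{33} \approx -185.03$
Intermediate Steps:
$S = -2$ ($S = \frac{1}{2} \left(-4\right) = -2$)
$L{\left(M,c \right)} = M + M c$
$n{\left(J \right)} = 3 - \frac{4 + J}{J + 4 J^{2}}$ ($n{\left(J \right)} = 3 - \frac{J + 4}{J + 4 J^{2}} = 3 - \frac{4 + J}{J + 4 J^{2}}$)
$n{\left(-3 \right)} - 47 L{\left(-4,S \right)} = \frac{2 \left(-2 - 3 + 6 \left(-3\right)^{2}\right)}{\left(-3\right) \left(1 + 4 \left(-3\right)\right)} - 47 \left(- 4 \left(1 - 2\right)\right) = 2 \left(- \frac{1}{3}\right) \frac{1}{1 - 12} \left(-2 - 3 + 6 \cdot 9\right) - 47 \left(\left(-4\right) \left(-1\right)\right) = 2 \left(- \frac{1}{3}\right) \frac{1}{-11} \left(-2 - 3 + 54\right) - 188 = 2 \left(- \frac{1}{3}\right) \left(- \frac{1}{11}\right) 49 - 188 = \frac{98}{33} - 188 = - \frac{6106}{33}$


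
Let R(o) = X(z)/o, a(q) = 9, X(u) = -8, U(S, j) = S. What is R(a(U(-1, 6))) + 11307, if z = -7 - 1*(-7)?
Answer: 101755/9 ≈ 11306.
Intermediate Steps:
z = 0 (z = -7 + 7 = 0)
R(o) = -8/o
R(a(U(-1, 6))) + 11307 = -8/9 + 11307 = 101755/9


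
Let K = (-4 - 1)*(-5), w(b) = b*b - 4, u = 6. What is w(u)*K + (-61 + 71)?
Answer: 810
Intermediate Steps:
w(b) = -4 + b² (w(b) = b² - 4 = -4 + b²)
K = 25 (K = -5*(-5) = 25)
w(u)*K + (-61 + 71) = (-4 + 6²)*25 + (-61 + 71) = (-4 + 36)*25 + 10 = 32*25 + 10 = 800 + 10 = 810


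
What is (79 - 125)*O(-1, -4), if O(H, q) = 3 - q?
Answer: -322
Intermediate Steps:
(79 - 125)*O(-1, -4) = (79 - 125)*(3 - 1*(-4)) = -46*(3 + 4) = -46*7 = -322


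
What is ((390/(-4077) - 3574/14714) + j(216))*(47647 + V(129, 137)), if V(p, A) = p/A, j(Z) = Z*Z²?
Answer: 657727745738650738840/1369748331 ≈ 4.8018e+11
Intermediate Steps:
j(Z) = Z³
((390/(-4077) - 3574/14714) + j(216))*(47647 + V(129, 137)) = ((390/(-4077) - 3574/14714) + 216³)*(47647 + 129/137) = ((390*(-1/4077) - 3574*1/14714) + 10077696)*(47647 + 129*(1/137)) = ((-130/1359 - 1787/7357) + 10077696)*(47647 + 129/137) = (-3384943/9998163 + 10077696)*(6527768/137) = (100758443887505/9998163)*(6527768/137) = 657727745738650738840/1369748331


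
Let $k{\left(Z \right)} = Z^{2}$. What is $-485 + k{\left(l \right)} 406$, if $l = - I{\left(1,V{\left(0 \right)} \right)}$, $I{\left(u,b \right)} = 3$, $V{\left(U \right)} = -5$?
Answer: $3169$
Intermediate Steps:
$l = -3$ ($l = \left(-1\right) 3 = -3$)
$-485 + k{\left(l \right)} 406 = -485 + \left(-3\right)^{2} \cdot 406 = -485 + 9 \cdot 406 = -485 + 3654 = 3169$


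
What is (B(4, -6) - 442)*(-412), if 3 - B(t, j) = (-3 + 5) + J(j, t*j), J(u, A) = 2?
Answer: 182516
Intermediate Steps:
B(t, j) = -1 (B(t, j) = 3 - ((-3 + 5) + 2) = 3 - (2 + 2) = 3 - 1*4 = 3 - 4 = -1)
(B(4, -6) - 442)*(-412) = (-1 - 442)*(-412) = -443*(-412) = 182516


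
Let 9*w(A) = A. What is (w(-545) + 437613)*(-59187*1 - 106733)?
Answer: -653388314240/9 ≈ -7.2599e+10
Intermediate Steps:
w(A) = A/9
(w(-545) + 437613)*(-59187*1 - 106733) = ((⅑)*(-545) + 437613)*(-59187*1 - 106733) = (-545/9 + 437613)*(-59187 - 106733) = (3937972/9)*(-165920) = -653388314240/9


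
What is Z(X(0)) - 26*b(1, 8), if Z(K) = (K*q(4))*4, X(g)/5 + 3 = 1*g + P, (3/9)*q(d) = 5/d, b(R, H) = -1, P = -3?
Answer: -424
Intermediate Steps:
q(d) = 15/d (q(d) = 3*(5/d) = 15/d)
X(g) = -30 + 5*g (X(g) = -15 + 5*(1*g - 3) = -15 + 5*(g - 3) = -15 + 5*(-3 + g) = -15 + (-15 + 5*g) = -30 + 5*g)
Z(K) = 15*K (Z(K) = (K*(15/4))*4 = (15*K/4)*4 = 15*K)
Z(X(0)) - 26*b(1, 8) = 15*(-30 + 5*0) - 26*(-1) = 15*(-30 + 0) + 26 = 15*(-30) + 26 = -450 + 26 = -424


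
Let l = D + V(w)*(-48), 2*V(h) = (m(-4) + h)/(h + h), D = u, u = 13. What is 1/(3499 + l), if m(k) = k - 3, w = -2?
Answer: 1/3458 ≈ 0.00028918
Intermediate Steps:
m(k) = -3 + k
D = 13
V(h) = (-7 + h)/(4*h) (V(h) = (((-3 - 4) + h)/(h + h))/2 = ((-7 + h)/((2*h)))/2 = ((-7 + h)*(1/(2*h)))/2 = ((-7 + h)/(2*h))/2 = (-7 + h)/(4*h))
l = -41 (l = 13 + ((1/4)*(-7 - 2)/(-2))*(-48) = 13 + ((1/4)*(-1/2)*(-9))*(-48) = 13 + (9/8)*(-48) = 13 - 54 = -41)
1/(3499 + l) = 1/(3499 - 41) = 1/3458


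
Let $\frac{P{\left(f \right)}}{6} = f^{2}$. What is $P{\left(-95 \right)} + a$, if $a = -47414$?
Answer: $6736$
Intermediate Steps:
$P{\left(f \right)} = 6 f^{2}$
$P{\left(-95 \right)} + a = 6 \left(-95\right)^{2} - 47414 = 6 \cdot 9025 - 47414 = 54150 - 47414 = 6736$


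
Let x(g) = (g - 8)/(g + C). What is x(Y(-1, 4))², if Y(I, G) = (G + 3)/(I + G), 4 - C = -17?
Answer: 289/4900 ≈ 0.058980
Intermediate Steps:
C = 21 (C = 4 - 1*(-17) = 4 + 17 = 21)
Y(I, G) = (3 + G)/(G + I)
x(g) = (-8 + g)/(21 + g) (x(g) = (g - 8)/(g + 21) = (-8 + g)/(21 + g))
x(Y(-1, 4))² = ((-8 + (3 + 4)/(4 - 1))/(21 + (3 + 4)/(4 - 1)))² = ((-8 + 7/3)/(21 + 7/3))² = (-17/3/(70/3))² = ((3/70)*(-17/3))² = (-17/70)² = 289/4900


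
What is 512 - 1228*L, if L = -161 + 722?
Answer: -688396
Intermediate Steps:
L = 561
512 - 1228*L = 512 - 1228*561 = 512 - 688908 = -688396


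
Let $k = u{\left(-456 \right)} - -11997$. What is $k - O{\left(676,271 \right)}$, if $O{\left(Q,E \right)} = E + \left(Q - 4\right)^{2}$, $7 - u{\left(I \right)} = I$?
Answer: $-439395$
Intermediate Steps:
$u{\left(I \right)} = 7 - I$
$O{\left(Q,E \right)} = E + \left(-4 + Q\right)^{2}$
$k = 12460$ ($k = \left(7 - -456\right) - -11997 = \left(7 + 456\right) + 11997 = 463 + 11997 = 12460$)
$k - O{\left(676,271 \right)} = 12460 - \left(271 + \left(-4 + 676\right)^{2}\right) = 12460 - \left(271 + 672^{2}\right) = 12460 - \left(271 + 451584\right) = 12460 - 451855 = -439395$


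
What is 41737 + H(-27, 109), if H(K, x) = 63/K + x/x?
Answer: 125207/3 ≈ 41736.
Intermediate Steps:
H(K, x) = 1 + 63/K (H(K, x) = 63/K + 1 = 1 + 63/K)
41737 + H(-27, 109) = 41737 + (63 - 27)/(-27) = 41737 - 1/27*36 = 41737 - 4/3 = 125207/3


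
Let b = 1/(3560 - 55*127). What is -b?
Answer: 1/3425 ≈ 0.00029197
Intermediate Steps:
b = -1/3425 (b = 1/(3560 - 6985) = 1/(-3425) = -1/3425 ≈ -0.00029197)
-b = -1*(-1/3425) = 1/3425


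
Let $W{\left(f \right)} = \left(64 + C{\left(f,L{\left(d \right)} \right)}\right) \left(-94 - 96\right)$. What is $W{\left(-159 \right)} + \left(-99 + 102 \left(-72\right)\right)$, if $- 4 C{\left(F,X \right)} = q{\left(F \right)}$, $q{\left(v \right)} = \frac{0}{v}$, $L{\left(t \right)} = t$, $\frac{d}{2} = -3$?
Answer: $-19603$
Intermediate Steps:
$d = -6$ ($d = 2 \left(-3\right) = -6$)
$q{\left(v \right)} = 0$
$C{\left(F,X \right)} = 0$ ($C{\left(F,X \right)} = \left(- \frac{1}{4}\right) 0 = 0$)
$W{\left(f \right)} = -12160$ ($W{\left(f \right)} = \left(64 + 0\right) \left(-94 - 96\right) = 64 \left(-190\right) = -12160$)
$W{\left(-159 \right)} + \left(-99 + 102 \left(-72\right)\right) = -12160 + \left(-99 + 102 \left(-72\right)\right) = -12160 - 7443 = -19603$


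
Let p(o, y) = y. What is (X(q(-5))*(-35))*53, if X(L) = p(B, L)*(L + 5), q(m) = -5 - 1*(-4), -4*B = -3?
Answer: 7420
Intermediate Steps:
B = ¾ (B = -¼*(-3) = ¾ ≈ 0.75000)
q(m) = -1 (q(m) = -5 + 4 = -1)
X(L) = L*(5 + L) (X(L) = L*(L + 5) = L*(5 + L))
(X(q(-5))*(-35))*53 = (-(5 - 1)*(-35))*53 = (-1*4*(-35))*53 = -4*(-35)*53 = 140*53 = 7420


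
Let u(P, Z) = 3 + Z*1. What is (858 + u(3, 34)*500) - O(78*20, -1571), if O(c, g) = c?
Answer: 17798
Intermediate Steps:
u(P, Z) = 3 + Z
(858 + u(3, 34)*500) - O(78*20, -1571) = (858 + (3 + 34)*500) - 78*20 = (858 + 37*500) - 1*1560 = (858 + 18500) - 1560 = 19358 - 1560 = 17798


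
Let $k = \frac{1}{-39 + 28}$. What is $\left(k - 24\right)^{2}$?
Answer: $\frac{70225}{121} \approx 580.37$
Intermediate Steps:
$k = - \frac{1}{11}$ ($k = \frac{1}{-11} = - \frac{1}{11} \approx -0.090909$)
$\left(k - 24\right)^{2} = \left(- \frac{1}{11} - 24\right)^{2} = \left(- \frac{265}{11}\right)^{2} = \frac{70225}{121}$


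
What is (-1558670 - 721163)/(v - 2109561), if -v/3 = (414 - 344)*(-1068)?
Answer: 2279833/1885281 ≈ 1.2093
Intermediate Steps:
v = 224280 (v = -3*(414 - 344)*(-1068) = -210*(-1068) = -3*(-74760) = 224280)
(-1558670 - 721163)/(v - 2109561) = (-1558670 - 721163)/(224280 - 2109561) = -2279833/(-1885281) = -2279833*(-1/1885281) = 2279833/1885281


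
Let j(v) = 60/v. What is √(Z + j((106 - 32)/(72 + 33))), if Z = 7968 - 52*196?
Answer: I*√2928106/37 ≈ 46.248*I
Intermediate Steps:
Z = -2224 (Z = 7968 - 1*10192 = 7968 - 10192 = -2224)
√(Z + j((106 - 32)/(72 + 33))) = √(-2224 + 60/(((106 - 32)/(72 + 33)))) = √(-2224 + 60/((74/105))) = √(-2224 + 60/((74*(1/105)))) = √(-2224 + 60/(74/105)) = √(-2224 + 60*(105/74)) = √(-2224 + 3150/37) = √(-79138/37) = I*√2928106/37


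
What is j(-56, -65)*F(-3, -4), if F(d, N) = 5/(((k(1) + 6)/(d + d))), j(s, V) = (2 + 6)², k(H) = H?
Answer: -1920/7 ≈ -274.29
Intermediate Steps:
j(s, V) = 64 (j(s, V) = 8² = 64)
F(d, N) = 10*d/7 (F(d, N) = 5/(((1 + 6)/(d + d))) = 5/((7/((2*d)))) = 5/((7*(1/(2*d)))) = 5/((7/(2*d))) = 5*(2*d/7) = 10*d/7)
j(-56, -65)*F(-3, -4) = 64*((10/7)*(-3)) = 64*(-30/7) = -1920/7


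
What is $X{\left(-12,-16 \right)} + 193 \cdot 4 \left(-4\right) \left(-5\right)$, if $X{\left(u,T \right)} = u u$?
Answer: $15584$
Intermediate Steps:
$X{\left(u,T \right)} = u^{2}$
$X{\left(-12,-16 \right)} + 193 \cdot 4 \left(-4\right) \left(-5\right) = \left(-12\right)^{2} + 193 \cdot 4 \left(-4\right) \left(-5\right) = 144 + 193 \left(\left(-16\right) \left(-5\right)\right) = 144 + 193 \cdot 80 = 144 + 15440 = 15584$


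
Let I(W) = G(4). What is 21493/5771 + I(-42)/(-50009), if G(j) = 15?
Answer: 1074756872/288601939 ≈ 3.7240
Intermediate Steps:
I(W) = 15
21493/5771 + I(-42)/(-50009) = 21493/5771 + 15/(-50009) = 21493*(1/5771) + 15*(-1/50009) = 21493/5771 - 15/50009 = 1074756872/288601939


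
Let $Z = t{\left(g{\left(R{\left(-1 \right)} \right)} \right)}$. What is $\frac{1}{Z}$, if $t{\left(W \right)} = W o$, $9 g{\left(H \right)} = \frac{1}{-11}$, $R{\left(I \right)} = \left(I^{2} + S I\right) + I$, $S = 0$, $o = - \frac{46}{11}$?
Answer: $\frac{1089}{46} \approx 23.674$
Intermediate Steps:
$o = - \frac{46}{11}$ ($o = \left(-46\right) \frac{1}{11} = - \frac{46}{11} \approx -4.1818$)
$R{\left(I \right)} = I + I^{2}$ ($R{\left(I \right)} = \left(I^{2} + 0 I\right) + I = \left(I^{2} + 0\right) + I = I^{2} + I = I + I^{2}$)
$g{\left(H \right)} = - \frac{1}{99}$ ($g{\left(H \right)} = \frac{1}{9 \left(-11\right)} = \frac{1}{9} \left(- \frac{1}{11}\right) = - \frac{1}{99}$)
$t{\left(W \right)} = - \frac{46 W}{11}$ ($t{\left(W \right)} = W \left(- \frac{46}{11}\right) = - \frac{46 W}{11}$)
$Z = \frac{46}{1089}$ ($Z = \left(- \frac{46}{11}\right) \left(- \frac{1}{99}\right) = \frac{46}{1089} \approx 0.042241$)
$\frac{1}{Z} = \frac{1}{\frac{46}{1089}} = \frac{1089}{46}$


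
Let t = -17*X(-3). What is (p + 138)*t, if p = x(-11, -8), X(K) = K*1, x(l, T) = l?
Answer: 6477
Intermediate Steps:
X(K) = K
p = -11
t = 51 (t = -17*(-3) = 51)
(p + 138)*t = (-11 + 138)*51 = 127*51 = 6477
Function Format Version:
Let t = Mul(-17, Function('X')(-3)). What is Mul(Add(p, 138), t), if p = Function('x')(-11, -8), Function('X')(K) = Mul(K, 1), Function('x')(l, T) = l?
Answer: 6477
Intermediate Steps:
Function('X')(K) = K
p = -11
t = 51 (t = Mul(-17, -3) = 51)
Mul(Add(p, 138), t) = Mul(Add(-11, 138), 51) = Mul(127, 51) = 6477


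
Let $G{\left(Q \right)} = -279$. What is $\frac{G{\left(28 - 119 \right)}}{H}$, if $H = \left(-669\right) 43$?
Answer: $\frac{93}{9589} \approx 0.0096986$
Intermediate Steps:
$H = -28767$
$\frac{G{\left(28 - 119 \right)}}{H} = - \frac{279}{-28767} = \left(-279\right) \left(- \frac{1}{28767}\right) = \frac{93}{9589}$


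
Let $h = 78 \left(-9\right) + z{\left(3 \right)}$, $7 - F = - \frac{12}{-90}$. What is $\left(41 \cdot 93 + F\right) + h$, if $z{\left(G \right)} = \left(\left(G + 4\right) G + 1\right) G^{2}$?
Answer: $\frac{49738}{15} \approx 3315.9$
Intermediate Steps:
$F = \frac{103}{15}$ ($F = 7 - - \frac{12}{-90} = 7 - \left(-12\right) \left(- \frac{1}{90}\right) = 7 - \frac{2}{15} = \frac{103}{15} \approx 6.8667$)
$z{\left(G \right)} = G^{2} \left(1 + G \left(4 + G\right)\right)$ ($z{\left(G \right)} = \left(\left(4 + G\right) G + 1\right) G^{2} = \left(G \left(4 + G\right) + 1\right) G^{2} = \left(1 + G \left(4 + G\right)\right) G^{2} = G^{2} \left(1 + G \left(4 + G\right)\right)$)
$h = -504$ ($h = 78 \left(-9\right) + 3^{2} \left(1 + 3^{2} + 4 \cdot 3\right) = -702 + 9 \left(1 + 9 + 12\right) = -702 + 9 \cdot 22 = -702 + 198 = -504$)
$\left(41 \cdot 93 + F\right) + h = \left(41 \cdot 93 + \frac{103}{15}\right) - 504 = \left(3813 + \frac{103}{15}\right) - 504 = \frac{57298}{15} - 504 = \frac{49738}{15}$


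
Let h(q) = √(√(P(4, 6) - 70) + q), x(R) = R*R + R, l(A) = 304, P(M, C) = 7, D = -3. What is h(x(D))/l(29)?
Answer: √(6 + 3*I*√7)/304 ≈ 0.0092895 + 0.0046228*I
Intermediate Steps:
x(R) = R + R² (x(R) = R² + R = R + R²)
h(q) = √(q + 3*I*√7) (h(q) = √(√(7 - 70) + q) = √(√(-63) + q) = √(3*I*√7 + q) = √(q + 3*I*√7))
h(x(D))/l(29) = √(-3*(1 - 3) + 3*I*√7)/304 = √(-3*(-2) + 3*I*√7)*(1/304) = √(6 + 3*I*√7)*(1/304) = √(6 + 3*I*√7)/304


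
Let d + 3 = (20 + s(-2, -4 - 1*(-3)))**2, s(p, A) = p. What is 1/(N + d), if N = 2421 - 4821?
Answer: -1/2079 ≈ -0.00048100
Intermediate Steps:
d = 321 (d = -3 + (20 - 2)**2 = -3 + 18**2 = -3 + 324 = 321)
N = -2400
1/(N + d) = 1/(-2400 + 321) = 1/(-2079) = -1/2079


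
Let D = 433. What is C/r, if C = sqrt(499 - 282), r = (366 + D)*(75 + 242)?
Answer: sqrt(217)/253283 ≈ 5.8160e-5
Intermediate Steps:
r = 253283 (r = (366 + 433)*(75 + 242) = 799*317 = 253283)
C = sqrt(217) ≈ 14.731
C/r = sqrt(217)/253283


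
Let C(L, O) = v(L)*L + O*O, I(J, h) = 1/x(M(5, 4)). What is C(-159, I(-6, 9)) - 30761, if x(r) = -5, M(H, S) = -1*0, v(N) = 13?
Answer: -820699/25 ≈ -32828.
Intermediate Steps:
M(H, S) = 0
I(J, h) = -⅕ (I(J, h) = 1/(-5) = -⅕)
C(L, O) = O² + 13*L (C(L, O) = 13*L + O*O = 13*L + O² = O² + 13*L)
C(-159, I(-6, 9)) - 30761 = ((-⅕)² + 13*(-159)) - 30761 = (1/25 - 2067) - 30761 = -51674/25 - 30761 = -820699/25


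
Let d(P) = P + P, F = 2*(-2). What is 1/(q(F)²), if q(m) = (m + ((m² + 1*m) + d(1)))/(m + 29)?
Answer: 25/4 ≈ 6.2500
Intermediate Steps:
F = -4
d(P) = 2*P
q(m) = (2 + m² + 2*m)/(29 + m) (q(m) = (m + ((m² + 1*m) + 2*1))/(m + 29) = (m + ((m² + m) + 2))/(29 + m) = (m + ((m + m²) + 2))/(29 + m) = (m + (2 + m + m²))/(29 + m) = (2 + m² + 2*m)/(29 + m))
1/(q(F)²) = 1/(((2 + (-4)² + 2*(-4))/(29 - 4))²) = 1/(((2 + 16 - 8)/25)²) = 1/(((1/25)*10)²) = 1/((⅖)²) = 1/(4/25) = 25/4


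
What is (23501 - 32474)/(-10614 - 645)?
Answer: 997/1251 ≈ 0.79696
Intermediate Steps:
(23501 - 32474)/(-10614 - 645) = -8973/(-11259) = -8973*(-1/11259) = 997/1251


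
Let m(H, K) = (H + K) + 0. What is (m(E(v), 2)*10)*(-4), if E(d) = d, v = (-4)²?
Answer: -720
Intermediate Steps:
v = 16
m(H, K) = H + K
(m(E(v), 2)*10)*(-4) = ((16 + 2)*10)*(-4) = (18*10)*(-4) = 180*(-4) = -720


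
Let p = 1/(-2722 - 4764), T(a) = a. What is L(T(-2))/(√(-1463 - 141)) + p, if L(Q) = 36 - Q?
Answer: -1/7486 - 19*I*√401/401 ≈ -0.00013358 - 0.94881*I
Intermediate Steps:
p = -1/7486 (p = 1/(-7486) = -1/7486 ≈ -0.00013358)
L(T(-2))/(√(-1463 - 141)) + p = (36 - 1*(-2))/(√(-1463 - 141)) - 1/7486 = (36 + 2)/(√(-1604)) - 1/7486 = 38/((2*I*√401)) - 1/7486 = 38*(-I*√401/802) - 1/7486 = -19*I*√401/401 - 1/7486 = -1/7486 - 19*I*√401/401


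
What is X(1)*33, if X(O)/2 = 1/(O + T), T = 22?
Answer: 66/23 ≈ 2.8696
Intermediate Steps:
X(O) = 2/(22 + O) (X(O) = 2/(O + 22) = 2/(22 + O))
X(1)*33 = (2/(22 + 1))*33 = (2/23)*33 = 66/23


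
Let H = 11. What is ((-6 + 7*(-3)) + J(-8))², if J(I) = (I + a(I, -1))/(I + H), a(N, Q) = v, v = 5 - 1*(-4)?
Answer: 6400/9 ≈ 711.11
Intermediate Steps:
v = 9 (v = 5 + 4 = 9)
a(N, Q) = 9
J(I) = (9 + I)/(11 + I) (J(I) = (I + 9)/(I + 11) = (9 + I)/(11 + I))
((-6 + 7*(-3)) + J(-8))² = ((-6 + 7*(-3)) + (9 - 8)/(11 - 8))² = ((-6 - 21) + 1/3)² = (-27 + (⅓)*1)² = (-27 + ⅓)² = (-80/3)² = 6400/9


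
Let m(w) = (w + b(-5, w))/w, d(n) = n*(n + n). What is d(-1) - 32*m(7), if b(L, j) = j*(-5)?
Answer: 130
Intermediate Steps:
b(L, j) = -5*j
d(n) = 2*n² (d(n) = n*(2*n) = 2*n²)
m(w) = -4 (m(w) = (w - 5*w)/w = (-4*w)/w = -4)
d(-1) - 32*m(7) = 2*(-1)² - 32*(-4) = 2*1 + 128 = 2 + 128 = 130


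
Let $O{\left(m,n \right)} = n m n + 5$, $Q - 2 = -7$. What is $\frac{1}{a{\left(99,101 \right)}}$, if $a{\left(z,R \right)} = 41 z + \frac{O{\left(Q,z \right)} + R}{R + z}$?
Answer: $\frac{200}{762901} \approx 0.00026216$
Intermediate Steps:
$Q = -5$ ($Q = 2 - 7 = -5$)
$O{\left(m,n \right)} = 5 + m n^{2}$ ($O{\left(m,n \right)} = m n n + 5 = m n^{2} + 5 = 5 + m n^{2}$)
$a{\left(z,R \right)} = 41 z + \frac{5 + R - 5 z^{2}}{R + z}$ ($a{\left(z,R \right)} = 41 z + \frac{\left(5 - 5 z^{2}\right) + R}{R + z} = 41 z + \frac{5 + R - 5 z^{2}}{R + z}$)
$\frac{1}{a{\left(99,101 \right)}} = \frac{1}{\frac{1}{101 + 99} \left(5 + 101 + 36 \cdot 99^{2} + 41 \cdot 101 \cdot 99\right)} = \frac{1}{\frac{1}{200} \left(5 + 101 + 36 \cdot 9801 + 409959\right)} = \frac{1}{\frac{1}{200} \left(5 + 101 + 352836 + 409959\right)} = \frac{1}{\frac{1}{200} \cdot 762901} = \frac{1}{\frac{762901}{200}} = \frac{200}{762901}$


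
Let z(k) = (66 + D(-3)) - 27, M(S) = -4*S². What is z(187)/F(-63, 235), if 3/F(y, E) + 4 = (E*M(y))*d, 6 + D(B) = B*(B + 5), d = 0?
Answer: -36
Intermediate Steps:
D(B) = -6 + B*(5 + B) (D(B) = -6 + B*(B + 5) = -6 + B*(5 + B))
F(y, E) = -¾ (F(y, E) = 3/(-4 + (E*(-4*y²))*0) = 3/(-4 - 4*E*y²*0) = 3/(-4 + 0) = 3/(-4) = 3*(-¼) = -¾)
z(k) = 27 (z(k) = (66 + (-6 + (-3)² + 5*(-3))) - 27 = (66 + (-6 + 9 - 15)) - 27 = (66 - 12) - 27 = 54 - 27 = 27)
z(187)/F(-63, 235) = 27/(-¾) = 27*(-4/3) = -36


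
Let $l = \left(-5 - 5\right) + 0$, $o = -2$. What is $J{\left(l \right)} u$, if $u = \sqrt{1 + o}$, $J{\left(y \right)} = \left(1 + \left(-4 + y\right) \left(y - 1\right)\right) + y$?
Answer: $145 i \approx 145.0 i$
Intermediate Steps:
$l = -10$ ($l = -10 + 0 = -10$)
$J{\left(y \right)} = 1 + y + \left(-1 + y\right) \left(-4 + y\right)$ ($J{\left(y \right)} = \left(1 + \left(-4 + y\right) \left(-1 + y\right)\right) + y = \left(1 + \left(-1 + y\right) \left(-4 + y\right)\right) + y = 1 + y + \left(-1 + y\right) \left(-4 + y\right)$)
$u = i$ ($u = \sqrt{1 - 2} = \sqrt{-1} = i \approx 1.0 i$)
$J{\left(l \right)} u = \left(5 + \left(-10\right)^{2} - -40\right) i = \left(5 + 100 + 40\right) i = 145 i$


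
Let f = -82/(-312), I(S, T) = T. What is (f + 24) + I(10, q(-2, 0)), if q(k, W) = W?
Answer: 3785/156 ≈ 24.263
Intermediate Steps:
f = 41/156 (f = -82*(-1/312) = 41/156 ≈ 0.26282)
(f + 24) + I(10, q(-2, 0)) = (41/156 + 24) + 0 = 3785/156 + 0 = 3785/156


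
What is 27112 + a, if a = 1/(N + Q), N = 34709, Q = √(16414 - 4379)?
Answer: 32661898173061/1204702646 - √12035/1204702646 ≈ 27112.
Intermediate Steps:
Q = √12035 ≈ 109.70
a = 1/(34709 + √12035) ≈ 2.8720e-5
27112 + a = 27112 + (34709/1204702646 - √12035/1204702646) = 32661898173061/1204702646 - √12035/1204702646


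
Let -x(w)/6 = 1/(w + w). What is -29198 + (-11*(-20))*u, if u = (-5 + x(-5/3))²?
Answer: -134726/5 ≈ -26945.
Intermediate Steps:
x(w) = -3/w (x(w) = -6/(w + w) = -6*1/(2*w) = -3/w)
u = 256/25 (u = (-5 - 3/((-5/3)))² = (-5 - 3/((-5*⅓)))² = (-5 - 3/(-5/3))² = (-5 - 3*(-⅗))² = (-5 + 9/5)² = (-16/5)² = 256/25 ≈ 10.240)
-29198 + (-11*(-20))*u = -29198 - 11*(-20)*(256/25) = -29198 + 220*(256/25) = -29198 + 11264/5 = -134726/5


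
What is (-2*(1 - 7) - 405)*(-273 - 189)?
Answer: 181566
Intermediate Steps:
(-2*(1 - 7) - 405)*(-273 - 189) = (-2*(-6) - 405)*(-462) = (12 - 405)*(-462) = -393*(-462) = 181566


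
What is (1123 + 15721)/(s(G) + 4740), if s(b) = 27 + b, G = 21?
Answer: 4211/1197 ≈ 3.5180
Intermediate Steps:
(1123 + 15721)/(s(G) + 4740) = (1123 + 15721)/((27 + 21) + 4740) = 16844/(48 + 4740) = 16844/4788 = 16844*(1/4788) = 4211/1197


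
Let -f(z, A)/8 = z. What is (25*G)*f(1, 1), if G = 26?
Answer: -5200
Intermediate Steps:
f(z, A) = -8*z
(25*G)*f(1, 1) = (25*26)*(-8*1) = 650*(-8) = -5200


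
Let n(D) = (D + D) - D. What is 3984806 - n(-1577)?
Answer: 3986383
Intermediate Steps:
n(D) = D (n(D) = 2*D - D = D)
3984806 - n(-1577) = 3984806 - 1*(-1577) = 3984806 + 1577 = 3986383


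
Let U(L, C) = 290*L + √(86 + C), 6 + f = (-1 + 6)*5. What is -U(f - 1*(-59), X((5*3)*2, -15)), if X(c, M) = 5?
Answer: -22620 - √91 ≈ -22630.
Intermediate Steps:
f = 19 (f = -6 + (-1 + 6)*5 = -6 + 5*5 = -6 + 25 = 19)
U(L, C) = √(86 + C) + 290*L
-U(f - 1*(-59), X((5*3)*2, -15)) = -(√(86 + 5) + 290*(19 - 1*(-59))) = -(√91 + 290*(19 + 59)) = -(√91 + 290*78) = -(√91 + 22620) = -(22620 + √91) = -22620 - √91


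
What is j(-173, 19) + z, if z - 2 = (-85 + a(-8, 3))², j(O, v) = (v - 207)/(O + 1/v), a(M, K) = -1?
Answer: 12156700/1643 ≈ 7399.1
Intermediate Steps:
j(O, v) = (-207 + v)/(O + 1/v)
z = 7398 (z = 2 + (-85 - 1)² = 2 + (-86)² = 2 + 7396 = 7398)
j(-173, 19) + z = 19*(-207 + 19)/(1 - 173*19) + 7398 = 19*(-188)/(1 - 3287) + 7398 = 19*(-188)/(-3286) + 7398 = 19*(-1/3286)*(-188) + 7398 = 1786/1643 + 7398 = 12156700/1643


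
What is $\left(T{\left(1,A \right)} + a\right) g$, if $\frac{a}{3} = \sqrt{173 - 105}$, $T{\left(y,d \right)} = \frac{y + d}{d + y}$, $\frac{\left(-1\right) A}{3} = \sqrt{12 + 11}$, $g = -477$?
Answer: $-477 - 2862 \sqrt{17} \approx -12277.0$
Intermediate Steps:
$A = - 3 \sqrt{23}$ ($A = - 3 \sqrt{12 + 11} = - 3 \sqrt{23} \approx -14.387$)
$T{\left(y,d \right)} = 1$ ($T{\left(y,d \right)} = \frac{d + y}{d + y} = 1$)
$a = 6 \sqrt{17}$ ($a = 3 \sqrt{173 - 105} = 3 \sqrt{68} = 3 \cdot 2 \sqrt{17} = 6 \sqrt{17} \approx 24.739$)
$\left(T{\left(1,A \right)} + a\right) g = \left(1 + 6 \sqrt{17}\right) \left(-477\right) = -477 - 2862 \sqrt{17}$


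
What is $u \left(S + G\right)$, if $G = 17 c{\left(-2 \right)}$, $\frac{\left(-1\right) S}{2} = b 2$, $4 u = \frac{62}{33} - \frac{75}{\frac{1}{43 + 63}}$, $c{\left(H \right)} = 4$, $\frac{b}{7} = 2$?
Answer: $- \frac{262288}{11} \approx -23844.0$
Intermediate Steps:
$b = 14$ ($b = 7 \cdot 2 = 14$)
$u = - \frac{65572}{33}$ ($u = \frac{\frac{62}{33} - \frac{75}{\frac{1}{43 + 63}}}{4} = \frac{62 \cdot \frac{1}{33} - \frac{75}{\frac{1}{106}}}{4} = \frac{\frac{62}{33} - 75 \frac{1}{\frac{1}{106}}}{4} = \frac{\frac{62}{33} - 7950}{4} = \frac{1}{4} \left(- \frac{262288}{33}\right) = - \frac{65572}{33} \approx -1987.0$)
$S = -56$ ($S = - 2 \cdot 14 \cdot 2 = \left(-2\right) 28 = -56$)
$G = 68$ ($G = 17 \cdot 4 = 68$)
$u \left(S + G\right) = - \frac{65572 \left(-56 + 68\right)}{33} = \left(- \frac{65572}{33}\right) 12 = - \frac{262288}{11}$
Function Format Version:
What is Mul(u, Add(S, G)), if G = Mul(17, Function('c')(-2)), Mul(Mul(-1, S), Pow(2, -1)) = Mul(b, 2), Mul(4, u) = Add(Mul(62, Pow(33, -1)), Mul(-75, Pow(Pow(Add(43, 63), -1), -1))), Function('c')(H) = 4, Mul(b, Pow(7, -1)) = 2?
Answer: Rational(-262288, 11) ≈ -23844.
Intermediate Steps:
b = 14 (b = Mul(7, 2) = 14)
u = Rational(-65572, 33) (u = Mul(Rational(1, 4), Add(Mul(62, Pow(33, -1)), Mul(-75, Pow(Pow(Add(43, 63), -1), -1)))) = Mul(Rational(1, 4), Add(Mul(62, Rational(1, 33)), Mul(-75, Pow(Pow(106, -1), -1)))) = Mul(Rational(1, 4), Add(Rational(62, 33), Mul(-75, Pow(Rational(1, 106), -1)))) = Mul(Rational(1, 4), Add(Rational(62, 33), Mul(-75, 106))) = Mul(Rational(1, 4), Add(Rational(62, 33), -7950)) = Mul(Rational(1, 4), Rational(-262288, 33)) = Rational(-65572, 33) ≈ -1987.0)
S = -56 (S = Mul(-2, Mul(14, 2)) = Mul(-2, 28) = -56)
G = 68 (G = Mul(17, 4) = 68)
Mul(u, Add(S, G)) = Mul(Rational(-65572, 33), Add(-56, 68)) = Mul(Rational(-65572, 33), 12) = Rational(-262288, 11)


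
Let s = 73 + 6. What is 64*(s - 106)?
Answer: -1728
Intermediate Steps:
s = 79
64*(s - 106) = 64*(79 - 106) = 64*(-27) = -1728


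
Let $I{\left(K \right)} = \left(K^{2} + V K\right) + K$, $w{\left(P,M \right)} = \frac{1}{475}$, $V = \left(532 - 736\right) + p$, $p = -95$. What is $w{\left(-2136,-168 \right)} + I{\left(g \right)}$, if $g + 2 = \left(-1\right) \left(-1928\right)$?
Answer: $\frac{1489375801}{475} \approx 3.1355 \cdot 10^{6}$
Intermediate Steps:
$g = 1926$ ($g = -2 - -1928 = -2 + 1928 = 1926$)
$V = -299$ ($V = \left(532 - 736\right) - 95 = -204 - 95 = -299$)
$w{\left(P,M \right)} = \frac{1}{475}$
$I{\left(K \right)} = K^{2} - 298 K$ ($I{\left(K \right)} = \left(K^{2} - 299 K\right) + K = K^{2} - 298 K$)
$w{\left(-2136,-168 \right)} + I{\left(g \right)} = \frac{1}{475} + 1926 \left(-298 + 1926\right) = \frac{1}{475} + 1926 \cdot 1628 = \frac{1}{475} + 3135528 = \frac{1489375801}{475}$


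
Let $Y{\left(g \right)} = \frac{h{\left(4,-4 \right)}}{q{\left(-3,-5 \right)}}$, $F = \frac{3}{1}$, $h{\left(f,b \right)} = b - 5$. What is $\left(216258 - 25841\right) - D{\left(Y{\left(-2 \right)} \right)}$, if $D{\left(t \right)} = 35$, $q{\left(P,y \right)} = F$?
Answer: $190382$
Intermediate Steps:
$h{\left(f,b \right)} = -5 + b$ ($h{\left(f,b \right)} = b - 5 = -5 + b$)
$F = 3$ ($F = 3 \cdot 1 = 3$)
$q{\left(P,y \right)} = 3$
$Y{\left(g \right)} = -3$ ($Y{\left(g \right)} = \frac{-5 - 4}{3} = \left(-9\right) \frac{1}{3} = -3$)
$\left(216258 - 25841\right) - D{\left(Y{\left(-2 \right)} \right)} = \left(216258 - 25841\right) - 35 = 190417 - 35 = 190382$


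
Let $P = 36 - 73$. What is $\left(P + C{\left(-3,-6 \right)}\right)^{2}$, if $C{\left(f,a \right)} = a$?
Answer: $1849$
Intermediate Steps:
$P = -37$ ($P = 36 - 73 = -37$)
$\left(P + C{\left(-3,-6 \right)}\right)^{2} = \left(-37 - 6\right)^{2} = \left(-43\right)^{2} = 1849$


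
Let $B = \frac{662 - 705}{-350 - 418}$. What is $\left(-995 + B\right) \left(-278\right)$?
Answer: $\frac{106212263}{384} \approx 2.7659 \cdot 10^{5}$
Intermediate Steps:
$B = \frac{43}{768}$ ($B = - \frac{43}{-350 - 418} = - \frac{43}{-768} = \left(-43\right) \left(- \frac{1}{768}\right) = \frac{43}{768} \approx 0.05599$)
$\left(-995 + B\right) \left(-278\right) = \left(-995 + \frac{43}{768}\right) \left(-278\right) = \left(- \frac{764117}{768}\right) \left(-278\right) = \frac{106212263}{384}$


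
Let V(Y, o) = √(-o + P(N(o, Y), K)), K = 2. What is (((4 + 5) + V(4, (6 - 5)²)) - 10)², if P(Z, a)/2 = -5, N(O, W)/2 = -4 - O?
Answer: (1 - I*√11)² ≈ -10.0 - 6.6332*I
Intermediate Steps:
N(O, W) = -8 - 2*O (N(O, W) = 2*(-4 - O) = -8 - 2*O)
P(Z, a) = -10 (P(Z, a) = 2*(-5) = -10)
V(Y, o) = √(-10 - o) (V(Y, o) = √(-o - 10) = √(-10 - o))
(((4 + 5) + V(4, (6 - 5)²)) - 10)² = (((4 + 5) + √(-10 - (6 - 5)²)) - 10)² = ((9 + √(-10 - 1*1²)) - 10)² = ((9 + √(-10 - 1*1)) - 10)² = ((9 + √(-10 - 1)) - 10)² = ((9 + √(-11)) - 10)² = ((9 + I*√11) - 10)² = (-1 + I*√11)²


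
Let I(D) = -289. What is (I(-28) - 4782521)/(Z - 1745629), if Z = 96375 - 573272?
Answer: 797135/370421 ≈ 2.1520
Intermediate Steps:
Z = -476897
(I(-28) - 4782521)/(Z - 1745629) = (-289 - 4782521)/(-476897 - 1745629) = -4782810/(-2222526) = -4782810*(-1/2222526) = 797135/370421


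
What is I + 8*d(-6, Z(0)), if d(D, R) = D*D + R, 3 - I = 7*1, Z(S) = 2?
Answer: 300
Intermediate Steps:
I = -4 (I = 3 - 7 = -4)
d(D, R) = R + D² (d(D, R) = D² + R = R + D²)
I + 8*d(-6, Z(0)) = -4 + 8*(2 + (-6)²) = -4 + 8*(2 + 36) = -4 + 8*38 = -4 + 304 = 300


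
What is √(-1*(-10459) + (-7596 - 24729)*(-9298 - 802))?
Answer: 13*√1931911 ≈ 18069.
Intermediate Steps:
√(-1*(-10459) + (-7596 - 24729)*(-9298 - 802)) = √(10459 - 32325*(-10100)) = √(10459 + 326482500) = √326492959 = 13*√1931911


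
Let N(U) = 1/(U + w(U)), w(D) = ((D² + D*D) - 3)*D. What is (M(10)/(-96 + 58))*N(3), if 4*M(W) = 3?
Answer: -1/2432 ≈ -0.00041118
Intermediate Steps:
w(D) = D*(-3 + 2*D²) (w(D) = ((D² + D²) - 3)*D = (2*D² - 3)*D = (-3 + 2*D²)*D = D*(-3 + 2*D²))
M(W) = ¾ (M(W) = (¼)*3 = ¾)
N(U) = 1/(U + U*(-3 + 2*U²))
(M(10)/(-96 + 58))*N(3) = (3/(4*(-96 + 58)))*((½)/(3*(-1 + 3²))) = ((¾)/(-38))*((½)*(⅓)/(-1 + 9)) = ((¾)*(-1/38))*((½)*(⅓)/8) = -3/(304*3*8) = -3/152*1/48 = -1/2432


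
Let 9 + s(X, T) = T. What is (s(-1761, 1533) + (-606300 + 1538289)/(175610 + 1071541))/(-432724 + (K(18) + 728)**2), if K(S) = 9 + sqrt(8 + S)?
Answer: 70023520457741/5049860841549005 - 934314608854*sqrt(26)/5049860841549005 ≈ 0.012923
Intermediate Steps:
s(X, T) = -9 + T
(s(-1761, 1533) + (-606300 + 1538289)/(175610 + 1071541))/(-432724 + (K(18) + 728)**2) = ((-9 + 1533) + (-606300 + 1538289)/(175610 + 1071541))/(-432724 + ((9 + sqrt(8 + 18)) + 728)**2) = (1524 + 931989/1247151)/(-432724 + ((9 + sqrt(26)) + 728)**2) = (1524 + 931989*(1/1247151))/(-432724 + (737 + sqrt(26))**2) = (1524 + 310663/415717)/(-432724 + (737 + sqrt(26))**2) = 633863371/(415717*(-432724 + (737 + sqrt(26))**2))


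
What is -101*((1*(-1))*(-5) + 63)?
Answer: -6868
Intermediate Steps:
-101*((1*(-1))*(-5) + 63) = -101*(-1*(-5) + 63) = -101*(5 + 63) = -101*68 = -6868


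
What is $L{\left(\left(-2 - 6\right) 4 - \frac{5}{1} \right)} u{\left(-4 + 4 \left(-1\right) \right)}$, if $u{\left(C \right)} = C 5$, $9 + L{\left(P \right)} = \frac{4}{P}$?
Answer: $\frac{13480}{37} \approx 364.32$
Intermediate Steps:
$L{\left(P \right)} = -9 + \frac{4}{P}$
$u{\left(C \right)} = 5 C$
$L{\left(\left(-2 - 6\right) 4 - \frac{5}{1} \right)} u{\left(-4 + 4 \left(-1\right) \right)} = \left(-9 + \frac{4}{\left(-2 - 6\right) 4 - \frac{5}{1}}\right) 5 \left(-4 + 4 \left(-1\right)\right) = \left(-9 + \frac{4}{\left(-2 - 6\right) 4 - 5}\right) 5 \left(-4 - 4\right) = \left(-9 + \frac{4}{\left(-8\right) 4 - 5}\right) 5 \left(-8\right) = \left(-9 + \frac{4}{-32 - 5}\right) \left(-40\right) = \left(-9 + \frac{4}{-37}\right) \left(-40\right) = \left(-9 + 4 \left(- \frac{1}{37}\right)\right) \left(-40\right) = \left(-9 - \frac{4}{37}\right) \left(-40\right) = \left(- \frac{337}{37}\right) \left(-40\right) = \frac{13480}{37}$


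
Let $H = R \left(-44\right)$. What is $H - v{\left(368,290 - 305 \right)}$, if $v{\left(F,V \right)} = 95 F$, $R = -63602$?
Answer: $2763528$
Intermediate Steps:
$H = 2798488$ ($H = \left(-63602\right) \left(-44\right) = 2798488$)
$H - v{\left(368,290 - 305 \right)} = 2798488 - 95 \cdot 368 = 2798488 - 34960 = 2763528$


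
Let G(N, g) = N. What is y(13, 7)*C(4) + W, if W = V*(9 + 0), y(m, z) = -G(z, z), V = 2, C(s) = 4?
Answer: -10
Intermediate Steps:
y(m, z) = -z
W = 18 (W = 2*(9 + 0) = 2*9 = 18)
y(13, 7)*C(4) + W = -1*7*4 + 18 = -7*4 + 18 = -28 + 18 = -10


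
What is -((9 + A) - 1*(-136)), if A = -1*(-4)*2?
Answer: -153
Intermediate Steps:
A = 8 (A = 4*2 = 8)
-((9 + A) - 1*(-136)) = -((9 + 8) - 1*(-136)) = -(17 + 136) = -1*153 = -153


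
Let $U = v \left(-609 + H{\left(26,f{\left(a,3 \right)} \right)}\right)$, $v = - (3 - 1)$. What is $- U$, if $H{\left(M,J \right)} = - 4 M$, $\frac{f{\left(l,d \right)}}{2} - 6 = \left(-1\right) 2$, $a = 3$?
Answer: $-1426$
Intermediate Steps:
$f{\left(l,d \right)} = 8$ ($f{\left(l,d \right)} = 12 + 2 \left(\left(-1\right) 2\right) = 12 + 2 \left(-2\right) = 12 - 4 = 8$)
$v = -2$ ($v = \left(-1\right) 2 = -2$)
$U = 1426$ ($U = - 2 \left(-609 - 104\right) = \left(-2\right) \left(-713\right) = 1426$)
$- U = \left(-1\right) 1426 = -1426$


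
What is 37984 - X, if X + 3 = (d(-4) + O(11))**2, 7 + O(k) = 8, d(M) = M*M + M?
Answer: 37818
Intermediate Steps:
d(M) = M + M**2 (d(M) = M**2 + M = M + M**2)
O(k) = 1 (O(k) = -7 + 8 = 1)
X = 166 (X = -3 + (-4*(1 - 4) + 1)**2 = -3 + (-4*(-3) + 1)**2 = -3 + (12 + 1)**2 = -3 + 13**2 = -3 + 169 = 166)
37984 - X = 37984 - 1*166 = 37984 - 166 = 37818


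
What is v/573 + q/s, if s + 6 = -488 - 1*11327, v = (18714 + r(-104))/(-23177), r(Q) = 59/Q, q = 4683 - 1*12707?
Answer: 1005404746189/1484248826424 ≈ 0.67738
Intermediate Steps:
q = -8024 (q = 4683 - 12707 = -8024)
v = -176927/219128 (v = (18714 + 59/(-104))/(-23177) = (18714 + 59*(-1/104))*(-1/23177) = (18714 - 59/104)*(-1/23177) = (1946197/104)*(-1/23177) = -176927/219128 ≈ -0.80741)
s = -11821 (s = -6 + (-488 - 1*11327) = -6 + (-488 - 11327) = -6 - 11815 = -11821)
v/573 + q/s = -176927/219128/573 - 8024/(-11821) = -176927/219128*1/573 - 8024*(-1/11821) = -176927/125560344 + 8024/11821 = 1005404746189/1484248826424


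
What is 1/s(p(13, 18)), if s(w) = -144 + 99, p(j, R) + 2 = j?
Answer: -1/45 ≈ -0.022222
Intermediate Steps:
p(j, R) = -2 + j
s(w) = -45
1/s(p(13, 18)) = 1/(-45) = -1/45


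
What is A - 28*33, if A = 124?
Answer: -800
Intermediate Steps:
A - 28*33 = 124 - 28*33 = 124 - 924 = -800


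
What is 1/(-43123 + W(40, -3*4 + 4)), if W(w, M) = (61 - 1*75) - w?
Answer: -1/43177 ≈ -2.3160e-5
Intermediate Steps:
W(w, M) = -14 - w (W(w, M) = (61 - 75) - w = -14 - w)
1/(-43123 + W(40, -3*4 + 4)) = 1/(-43123 + (-14 - 1*40)) = 1/(-43123 + (-14 - 40)) = 1/(-43123 - 54) = 1/(-43177) = -1/43177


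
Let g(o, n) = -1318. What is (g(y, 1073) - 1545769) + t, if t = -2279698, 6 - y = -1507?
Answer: -3826785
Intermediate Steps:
y = 1513 (y = 6 - 1*(-1507) = 6 + 1507 = 1513)
(g(y, 1073) - 1545769) + t = (-1318 - 1545769) - 2279698 = -1547087 - 2279698 = -3826785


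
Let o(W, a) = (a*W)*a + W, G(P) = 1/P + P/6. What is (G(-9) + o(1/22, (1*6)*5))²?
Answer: 15171025/9801 ≈ 1547.9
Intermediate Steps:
G(P) = 1/P + P/6 (G(P) = 1/P + P*(⅙) = 1/P + P/6)
o(W, a) = W + W*a² (o(W, a) = (W*a)*a + W = W*a² + W = W + W*a²)
(G(-9) + o(1/22, (1*6)*5))² = ((1/(-9) + (⅙)*(-9)) + (1 + ((1*6)*5)²)/22)² = ((-⅑ - 3/2) + (1 + (6*5)²)/22)² = (-29/18 + (1 + 30²)/22)² = (-29/18 + (1 + 900)/22)² = (-29/18 + (1/22)*901)² = (-29/18 + 901/22)² = (3895/99)² = 15171025/9801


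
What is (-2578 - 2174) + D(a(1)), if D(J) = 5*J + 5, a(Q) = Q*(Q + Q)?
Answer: -4737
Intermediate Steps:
a(Q) = 2*Q² (a(Q) = Q*(2*Q) = 2*Q²)
D(J) = 5 + 5*J
(-2578 - 2174) + D(a(1)) = (-2578 - 2174) + (5 + 5*(2*1²)) = -4752 + (5 + 5*(2*1)) = -4752 + (5 + 5*2) = -4752 + (5 + 10) = -4752 + 15 = -4737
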